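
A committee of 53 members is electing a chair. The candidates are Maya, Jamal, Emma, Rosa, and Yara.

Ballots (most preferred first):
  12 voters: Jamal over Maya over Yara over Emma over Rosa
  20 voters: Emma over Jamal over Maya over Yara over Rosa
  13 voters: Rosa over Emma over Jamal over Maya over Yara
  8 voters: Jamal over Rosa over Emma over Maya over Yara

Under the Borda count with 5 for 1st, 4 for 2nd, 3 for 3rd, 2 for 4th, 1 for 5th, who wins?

Maya: 12×4 + 20×3 + 13×2 + 8×2 = 150
Jamal: 12×5 + 20×4 + 13×3 + 8×5 = 219
Emma: 12×2 + 20×5 + 13×4 + 8×3 = 200
Rosa: 12×1 + 20×1 + 13×5 + 8×4 = 129
Yara: 12×3 + 20×2 + 13×1 + 8×1 = 97

Jamal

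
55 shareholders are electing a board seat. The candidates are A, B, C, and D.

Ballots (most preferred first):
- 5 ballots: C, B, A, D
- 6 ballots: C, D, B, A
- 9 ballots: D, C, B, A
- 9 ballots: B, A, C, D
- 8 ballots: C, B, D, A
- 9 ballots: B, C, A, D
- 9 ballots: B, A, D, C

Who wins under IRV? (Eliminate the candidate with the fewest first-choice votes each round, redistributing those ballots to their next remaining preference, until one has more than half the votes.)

C

Round 1: A 0, B 27, C 19, D 9. A eliminated.
Round 2: B 27, C 19, D 9. D eliminated.
Round 3: B 27, C 28. C has a majority (≥28).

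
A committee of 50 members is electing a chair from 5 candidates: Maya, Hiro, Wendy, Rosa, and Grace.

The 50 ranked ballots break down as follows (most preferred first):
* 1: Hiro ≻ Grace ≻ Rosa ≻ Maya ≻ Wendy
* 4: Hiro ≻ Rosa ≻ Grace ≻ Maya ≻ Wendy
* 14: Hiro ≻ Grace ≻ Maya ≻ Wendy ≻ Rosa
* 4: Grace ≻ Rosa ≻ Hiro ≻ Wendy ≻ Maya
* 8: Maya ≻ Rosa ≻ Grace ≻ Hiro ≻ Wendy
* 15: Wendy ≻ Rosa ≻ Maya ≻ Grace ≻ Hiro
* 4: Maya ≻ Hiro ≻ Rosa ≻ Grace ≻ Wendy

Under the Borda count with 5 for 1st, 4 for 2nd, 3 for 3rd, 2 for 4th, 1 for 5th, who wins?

Maya

Maya: 1×2 + 4×2 + 14×3 + 4×1 + 8×5 + 15×3 + 4×5 = 161
Hiro: 1×5 + 4×5 + 14×5 + 4×3 + 8×2 + 15×1 + 4×4 = 154
Wendy: 1×1 + 4×1 + 14×2 + 4×2 + 8×1 + 15×5 + 4×1 = 128
Rosa: 1×3 + 4×4 + 14×1 + 4×4 + 8×4 + 15×4 + 4×3 = 153
Grace: 1×4 + 4×3 + 14×4 + 4×5 + 8×3 + 15×2 + 4×2 = 154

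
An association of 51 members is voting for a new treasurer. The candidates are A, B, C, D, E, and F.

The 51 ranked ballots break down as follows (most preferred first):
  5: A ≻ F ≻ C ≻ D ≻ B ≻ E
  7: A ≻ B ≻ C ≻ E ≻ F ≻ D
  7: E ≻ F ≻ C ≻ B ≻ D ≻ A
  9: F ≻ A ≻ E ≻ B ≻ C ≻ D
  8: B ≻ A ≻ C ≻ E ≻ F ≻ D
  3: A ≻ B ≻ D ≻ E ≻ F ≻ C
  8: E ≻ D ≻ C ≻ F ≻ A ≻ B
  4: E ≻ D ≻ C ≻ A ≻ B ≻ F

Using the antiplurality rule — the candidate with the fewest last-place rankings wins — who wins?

C

Last-place votes: A 7, B 8, C 3, D 24, E 5, F 4.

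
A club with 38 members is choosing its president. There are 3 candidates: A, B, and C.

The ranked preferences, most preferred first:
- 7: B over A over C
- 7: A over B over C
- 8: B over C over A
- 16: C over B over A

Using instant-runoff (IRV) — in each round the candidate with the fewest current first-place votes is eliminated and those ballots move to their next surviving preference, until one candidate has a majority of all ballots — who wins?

Round 1: A 7, B 15, C 16. A eliminated.
Round 2: B 22, C 16. B has a majority (≥20).

B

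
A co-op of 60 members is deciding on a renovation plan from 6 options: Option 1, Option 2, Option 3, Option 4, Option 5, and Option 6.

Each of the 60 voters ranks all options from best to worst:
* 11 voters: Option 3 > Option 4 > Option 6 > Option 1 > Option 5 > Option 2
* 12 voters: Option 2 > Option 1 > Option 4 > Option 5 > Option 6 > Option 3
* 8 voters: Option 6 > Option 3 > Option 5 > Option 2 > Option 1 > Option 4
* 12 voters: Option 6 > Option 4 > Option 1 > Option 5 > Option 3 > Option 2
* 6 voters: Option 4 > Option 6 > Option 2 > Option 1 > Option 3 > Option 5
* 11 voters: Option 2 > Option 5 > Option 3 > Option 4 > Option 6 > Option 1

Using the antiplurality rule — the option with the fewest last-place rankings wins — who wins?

Option 6

Last-place votes: Option 1 11, Option 2 23, Option 3 12, Option 4 8, Option 5 6, Option 6 0.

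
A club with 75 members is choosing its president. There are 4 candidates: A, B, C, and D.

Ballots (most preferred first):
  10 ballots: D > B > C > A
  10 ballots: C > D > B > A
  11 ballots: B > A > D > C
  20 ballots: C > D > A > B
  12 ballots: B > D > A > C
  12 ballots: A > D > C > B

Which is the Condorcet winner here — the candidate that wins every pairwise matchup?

D

D vs A: 52–23
D vs B: 52–23
D vs C: 45–30
D beats every other candidate.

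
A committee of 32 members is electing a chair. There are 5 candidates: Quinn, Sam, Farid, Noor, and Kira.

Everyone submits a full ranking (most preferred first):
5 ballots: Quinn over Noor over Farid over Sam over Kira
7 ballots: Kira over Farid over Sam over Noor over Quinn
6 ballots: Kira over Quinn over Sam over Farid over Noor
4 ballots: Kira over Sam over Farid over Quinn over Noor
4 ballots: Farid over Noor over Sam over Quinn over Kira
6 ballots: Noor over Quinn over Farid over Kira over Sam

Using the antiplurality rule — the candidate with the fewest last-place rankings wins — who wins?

Last-place votes: Quinn 7, Sam 6, Farid 0, Noor 10, Kira 9.

Farid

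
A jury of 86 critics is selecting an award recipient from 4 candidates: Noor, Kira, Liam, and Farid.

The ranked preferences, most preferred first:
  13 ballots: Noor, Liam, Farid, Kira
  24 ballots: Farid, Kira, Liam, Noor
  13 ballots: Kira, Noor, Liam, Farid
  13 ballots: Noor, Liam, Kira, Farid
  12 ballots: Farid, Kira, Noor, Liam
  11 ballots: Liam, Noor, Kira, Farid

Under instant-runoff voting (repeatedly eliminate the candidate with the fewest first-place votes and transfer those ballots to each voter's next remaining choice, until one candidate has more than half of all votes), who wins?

Round 1: Noor 26, Kira 13, Liam 11, Farid 36. Liam eliminated.
Round 2: Noor 37, Kira 13, Farid 36. Kira eliminated.
Round 3: Noor 50, Farid 36. Noor has a majority (≥44).

Noor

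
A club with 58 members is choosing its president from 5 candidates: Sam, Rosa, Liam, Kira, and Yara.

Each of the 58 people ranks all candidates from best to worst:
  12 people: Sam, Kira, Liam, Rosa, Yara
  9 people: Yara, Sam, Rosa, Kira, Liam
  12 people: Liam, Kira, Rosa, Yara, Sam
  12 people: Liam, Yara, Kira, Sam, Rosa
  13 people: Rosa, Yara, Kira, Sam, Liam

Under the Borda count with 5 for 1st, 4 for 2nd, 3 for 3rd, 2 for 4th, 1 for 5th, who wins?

Sam: 12×5 + 9×4 + 12×1 + 12×2 + 13×2 = 158
Rosa: 12×2 + 9×3 + 12×3 + 12×1 + 13×5 = 164
Liam: 12×3 + 9×1 + 12×5 + 12×5 + 13×1 = 178
Kira: 12×4 + 9×2 + 12×4 + 12×3 + 13×3 = 189
Yara: 12×1 + 9×5 + 12×2 + 12×4 + 13×4 = 181

Kira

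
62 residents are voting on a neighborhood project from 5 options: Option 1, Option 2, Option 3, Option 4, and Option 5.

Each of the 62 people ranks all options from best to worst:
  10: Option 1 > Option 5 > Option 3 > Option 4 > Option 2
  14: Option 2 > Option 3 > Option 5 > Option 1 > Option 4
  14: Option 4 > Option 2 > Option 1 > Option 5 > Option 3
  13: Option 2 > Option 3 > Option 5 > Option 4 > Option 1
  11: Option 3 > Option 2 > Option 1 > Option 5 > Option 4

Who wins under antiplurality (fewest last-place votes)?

Option 5

Last-place votes: Option 1 13, Option 2 10, Option 3 14, Option 4 25, Option 5 0.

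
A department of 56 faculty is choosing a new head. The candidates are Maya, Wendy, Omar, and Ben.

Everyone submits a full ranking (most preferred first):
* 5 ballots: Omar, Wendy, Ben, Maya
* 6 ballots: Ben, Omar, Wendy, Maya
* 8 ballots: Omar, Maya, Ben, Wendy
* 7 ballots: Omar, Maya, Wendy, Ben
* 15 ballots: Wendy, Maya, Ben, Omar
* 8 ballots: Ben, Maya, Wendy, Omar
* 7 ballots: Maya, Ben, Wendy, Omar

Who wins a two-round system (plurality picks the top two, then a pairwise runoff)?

Round 1 first-place votes: Maya 7, Wendy 15, Omar 20, Ben 14. Omar and Wendy advance.
Runoff: Omar is ranked above Wendy on 26 ballots, Wendy above Omar on 30.

Wendy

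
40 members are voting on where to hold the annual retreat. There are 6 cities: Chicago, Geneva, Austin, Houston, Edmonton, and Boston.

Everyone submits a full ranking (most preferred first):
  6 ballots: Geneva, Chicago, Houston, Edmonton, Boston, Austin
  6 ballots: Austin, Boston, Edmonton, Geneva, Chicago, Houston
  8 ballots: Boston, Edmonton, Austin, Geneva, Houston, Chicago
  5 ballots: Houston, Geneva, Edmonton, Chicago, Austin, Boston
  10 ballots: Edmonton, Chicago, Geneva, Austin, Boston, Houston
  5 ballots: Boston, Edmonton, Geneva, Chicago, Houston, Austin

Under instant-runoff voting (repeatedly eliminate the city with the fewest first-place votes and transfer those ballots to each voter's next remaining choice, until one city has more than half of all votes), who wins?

Round 1: Chicago 0, Geneva 6, Austin 6, Houston 5, Edmonton 10, Boston 13. Chicago eliminated.
Round 2: Geneva 6, Austin 6, Houston 5, Edmonton 10, Boston 13. Houston eliminated.
Round 3: Geneva 11, Austin 6, Edmonton 10, Boston 13. Austin eliminated.
Round 4: Geneva 11, Edmonton 10, Boston 19. Edmonton eliminated.
Round 5: Geneva 21, Boston 19. Geneva has a majority (≥21).

Geneva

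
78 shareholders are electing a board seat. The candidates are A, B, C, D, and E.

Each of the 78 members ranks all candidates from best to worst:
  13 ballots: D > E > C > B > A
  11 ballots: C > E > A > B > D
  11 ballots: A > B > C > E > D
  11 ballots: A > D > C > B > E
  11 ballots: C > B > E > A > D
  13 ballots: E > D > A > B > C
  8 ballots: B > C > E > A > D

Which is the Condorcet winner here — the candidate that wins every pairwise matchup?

C vs A: 43–35
C vs B: 46–32
C vs D: 41–37
C vs E: 52–26
C beats every other candidate.

C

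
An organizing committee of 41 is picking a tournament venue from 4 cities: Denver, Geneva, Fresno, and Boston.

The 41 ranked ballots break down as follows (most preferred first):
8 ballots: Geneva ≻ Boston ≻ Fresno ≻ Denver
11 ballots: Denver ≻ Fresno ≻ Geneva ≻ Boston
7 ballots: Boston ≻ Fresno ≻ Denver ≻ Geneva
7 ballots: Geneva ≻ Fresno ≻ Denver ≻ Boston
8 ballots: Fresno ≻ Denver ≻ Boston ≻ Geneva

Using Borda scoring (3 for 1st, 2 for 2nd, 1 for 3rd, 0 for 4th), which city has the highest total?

Fresno

Denver: 8×0 + 11×3 + 7×1 + 7×1 + 8×2 = 63
Geneva: 8×3 + 11×1 + 7×0 + 7×3 + 8×0 = 56
Fresno: 8×1 + 11×2 + 7×2 + 7×2 + 8×3 = 82
Boston: 8×2 + 11×0 + 7×3 + 7×0 + 8×1 = 45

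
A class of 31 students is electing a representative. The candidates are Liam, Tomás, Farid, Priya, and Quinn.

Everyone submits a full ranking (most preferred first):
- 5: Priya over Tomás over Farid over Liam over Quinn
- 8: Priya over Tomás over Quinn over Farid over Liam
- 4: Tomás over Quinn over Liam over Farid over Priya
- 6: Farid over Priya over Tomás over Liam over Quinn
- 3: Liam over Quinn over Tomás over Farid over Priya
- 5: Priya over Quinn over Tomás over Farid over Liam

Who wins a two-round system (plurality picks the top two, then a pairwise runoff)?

Priya

Round 1 first-place votes: Liam 3, Tomás 4, Farid 6, Priya 18, Quinn 0. Priya and Farid advance.
Runoff: Priya is ranked above Farid on 18 ballots, Farid above Priya on 13.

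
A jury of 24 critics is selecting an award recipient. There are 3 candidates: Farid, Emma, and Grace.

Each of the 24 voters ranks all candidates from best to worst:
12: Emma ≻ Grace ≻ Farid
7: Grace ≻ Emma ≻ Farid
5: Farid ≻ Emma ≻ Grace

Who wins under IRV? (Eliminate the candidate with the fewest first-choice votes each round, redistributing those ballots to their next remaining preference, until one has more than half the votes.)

Emma

Round 1: Farid 5, Emma 12, Grace 7. Farid eliminated.
Round 2: Emma 17, Grace 7. Emma has a majority (≥13).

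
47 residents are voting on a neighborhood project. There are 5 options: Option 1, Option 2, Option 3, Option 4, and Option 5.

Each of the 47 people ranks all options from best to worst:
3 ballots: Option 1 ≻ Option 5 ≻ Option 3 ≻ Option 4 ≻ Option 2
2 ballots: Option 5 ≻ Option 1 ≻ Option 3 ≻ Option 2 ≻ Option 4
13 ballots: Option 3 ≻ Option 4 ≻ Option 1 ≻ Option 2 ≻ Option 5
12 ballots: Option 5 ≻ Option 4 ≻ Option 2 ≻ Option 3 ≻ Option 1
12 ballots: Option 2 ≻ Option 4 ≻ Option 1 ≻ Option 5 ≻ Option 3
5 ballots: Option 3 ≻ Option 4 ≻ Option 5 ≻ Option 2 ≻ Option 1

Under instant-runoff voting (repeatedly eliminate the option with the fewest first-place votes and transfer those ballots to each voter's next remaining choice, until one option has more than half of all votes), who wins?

Round 1: Option 1 3, Option 2 12, Option 3 18, Option 4 0, Option 5 14. Option 4 eliminated.
Round 2: Option 1 3, Option 2 12, Option 3 18, Option 5 14. Option 1 eliminated.
Round 3: Option 2 12, Option 3 18, Option 5 17. Option 2 eliminated.
Round 4: Option 3 18, Option 5 29. Option 5 has a majority (≥24).

Option 5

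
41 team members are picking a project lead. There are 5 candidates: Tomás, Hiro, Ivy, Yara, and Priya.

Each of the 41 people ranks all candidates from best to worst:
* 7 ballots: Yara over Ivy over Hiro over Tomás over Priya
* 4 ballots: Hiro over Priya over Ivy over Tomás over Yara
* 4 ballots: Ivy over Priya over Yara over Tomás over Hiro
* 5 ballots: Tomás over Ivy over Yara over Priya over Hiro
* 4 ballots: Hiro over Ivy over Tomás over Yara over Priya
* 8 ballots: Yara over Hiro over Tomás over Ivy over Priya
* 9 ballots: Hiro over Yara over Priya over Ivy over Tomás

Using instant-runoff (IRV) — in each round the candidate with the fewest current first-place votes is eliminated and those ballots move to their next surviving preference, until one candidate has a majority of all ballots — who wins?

Round 1: Tomás 5, Hiro 17, Ivy 4, Yara 15, Priya 0. Priya eliminated.
Round 2: Tomás 5, Hiro 17, Ivy 4, Yara 15. Ivy eliminated.
Round 3: Tomás 5, Hiro 17, Yara 19. Tomás eliminated.
Round 4: Hiro 17, Yara 24. Yara has a majority (≥21).

Yara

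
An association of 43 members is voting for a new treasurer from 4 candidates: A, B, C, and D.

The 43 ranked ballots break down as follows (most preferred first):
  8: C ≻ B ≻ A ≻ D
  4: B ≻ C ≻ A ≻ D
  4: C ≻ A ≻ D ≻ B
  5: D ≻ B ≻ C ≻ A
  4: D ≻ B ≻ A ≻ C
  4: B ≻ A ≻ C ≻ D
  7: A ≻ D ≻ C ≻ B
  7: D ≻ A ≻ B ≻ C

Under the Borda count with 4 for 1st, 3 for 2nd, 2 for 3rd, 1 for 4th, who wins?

A

A: 8×2 + 4×2 + 4×3 + 5×1 + 4×2 + 4×3 + 7×4 + 7×3 = 110
B: 8×3 + 4×4 + 4×1 + 5×3 + 4×3 + 4×4 + 7×1 + 7×2 = 108
C: 8×4 + 4×3 + 4×4 + 5×2 + 4×1 + 4×2 + 7×2 + 7×1 = 103
D: 8×1 + 4×1 + 4×2 + 5×4 + 4×4 + 4×1 + 7×3 + 7×4 = 109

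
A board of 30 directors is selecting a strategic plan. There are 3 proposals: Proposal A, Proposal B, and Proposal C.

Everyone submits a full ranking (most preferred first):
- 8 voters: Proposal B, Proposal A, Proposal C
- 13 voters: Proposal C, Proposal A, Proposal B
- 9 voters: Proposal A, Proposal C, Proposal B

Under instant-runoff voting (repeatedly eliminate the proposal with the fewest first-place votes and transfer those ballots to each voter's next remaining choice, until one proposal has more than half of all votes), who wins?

Proposal A

Round 1: Proposal A 9, Proposal B 8, Proposal C 13. Proposal B eliminated.
Round 2: Proposal A 17, Proposal C 13. Proposal A has a majority (≥16).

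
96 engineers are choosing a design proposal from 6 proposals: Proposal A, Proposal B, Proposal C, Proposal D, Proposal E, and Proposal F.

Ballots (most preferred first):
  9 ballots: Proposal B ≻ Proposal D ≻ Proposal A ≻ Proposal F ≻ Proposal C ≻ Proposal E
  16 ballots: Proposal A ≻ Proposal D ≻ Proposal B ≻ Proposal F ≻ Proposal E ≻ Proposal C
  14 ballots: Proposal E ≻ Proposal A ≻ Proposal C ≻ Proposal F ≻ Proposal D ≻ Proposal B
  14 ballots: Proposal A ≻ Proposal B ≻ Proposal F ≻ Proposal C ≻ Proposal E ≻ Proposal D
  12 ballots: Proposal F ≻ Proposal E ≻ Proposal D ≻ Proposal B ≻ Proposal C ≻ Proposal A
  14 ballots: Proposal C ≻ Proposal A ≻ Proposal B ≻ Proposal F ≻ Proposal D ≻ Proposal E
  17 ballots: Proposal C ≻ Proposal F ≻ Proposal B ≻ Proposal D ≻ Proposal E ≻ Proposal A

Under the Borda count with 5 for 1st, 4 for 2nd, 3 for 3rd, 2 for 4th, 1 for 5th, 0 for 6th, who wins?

Proposal A: 9×3 + 16×5 + 14×4 + 14×5 + 12×0 + 14×4 + 17×0 = 289
Proposal B: 9×5 + 16×3 + 14×0 + 14×4 + 12×2 + 14×3 + 17×3 = 266
Proposal C: 9×1 + 16×0 + 14×3 + 14×2 + 12×1 + 14×5 + 17×5 = 246
Proposal D: 9×4 + 16×4 + 14×1 + 14×0 + 12×3 + 14×1 + 17×2 = 198
Proposal E: 9×0 + 16×1 + 14×5 + 14×1 + 12×4 + 14×0 + 17×1 = 165
Proposal F: 9×2 + 16×2 + 14×2 + 14×3 + 12×5 + 14×2 + 17×4 = 276

Proposal A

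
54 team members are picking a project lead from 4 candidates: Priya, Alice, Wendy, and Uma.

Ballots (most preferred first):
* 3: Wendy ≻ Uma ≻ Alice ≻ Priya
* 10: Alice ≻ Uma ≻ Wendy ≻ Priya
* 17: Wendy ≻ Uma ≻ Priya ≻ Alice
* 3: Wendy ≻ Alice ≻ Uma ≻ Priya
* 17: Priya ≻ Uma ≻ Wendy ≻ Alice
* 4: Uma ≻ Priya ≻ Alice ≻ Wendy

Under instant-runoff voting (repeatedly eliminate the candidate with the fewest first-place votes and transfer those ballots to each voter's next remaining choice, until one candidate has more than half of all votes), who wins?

Wendy

Round 1: Priya 17, Alice 10, Wendy 23, Uma 4. Uma eliminated.
Round 2: Priya 21, Alice 10, Wendy 23. Alice eliminated.
Round 3: Priya 21, Wendy 33. Wendy has a majority (≥28).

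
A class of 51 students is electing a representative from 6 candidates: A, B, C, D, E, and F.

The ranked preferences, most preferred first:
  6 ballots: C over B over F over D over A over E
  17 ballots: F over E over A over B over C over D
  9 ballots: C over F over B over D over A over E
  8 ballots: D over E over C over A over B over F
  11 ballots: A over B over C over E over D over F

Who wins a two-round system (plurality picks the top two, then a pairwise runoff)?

Round 1 first-place votes: A 11, B 0, C 15, D 8, E 0, F 17. F and C advance.
Runoff: F is ranked above C on 17 ballots, C above F on 34.

C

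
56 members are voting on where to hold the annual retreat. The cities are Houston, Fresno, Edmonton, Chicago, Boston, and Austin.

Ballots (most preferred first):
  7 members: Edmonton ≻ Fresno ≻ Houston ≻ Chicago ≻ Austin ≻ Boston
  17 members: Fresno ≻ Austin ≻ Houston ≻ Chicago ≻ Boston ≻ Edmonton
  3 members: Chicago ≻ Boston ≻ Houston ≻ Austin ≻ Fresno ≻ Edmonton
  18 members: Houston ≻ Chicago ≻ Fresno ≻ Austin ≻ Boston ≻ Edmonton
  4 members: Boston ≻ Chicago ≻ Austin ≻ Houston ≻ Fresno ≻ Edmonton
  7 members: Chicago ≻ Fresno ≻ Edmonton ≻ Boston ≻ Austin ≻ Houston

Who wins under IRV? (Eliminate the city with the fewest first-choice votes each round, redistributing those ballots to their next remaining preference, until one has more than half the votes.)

Fresno

Round 1: Houston 18, Fresno 17, Edmonton 7, Chicago 10, Boston 4, Austin 0. Austin eliminated.
Round 2: Houston 18, Fresno 17, Edmonton 7, Chicago 10, Boston 4. Boston eliminated.
Round 3: Houston 18, Fresno 17, Edmonton 7, Chicago 14. Edmonton eliminated.
Round 4: Houston 18, Fresno 24, Chicago 14. Chicago eliminated.
Round 5: Houston 25, Fresno 31. Fresno has a majority (≥29).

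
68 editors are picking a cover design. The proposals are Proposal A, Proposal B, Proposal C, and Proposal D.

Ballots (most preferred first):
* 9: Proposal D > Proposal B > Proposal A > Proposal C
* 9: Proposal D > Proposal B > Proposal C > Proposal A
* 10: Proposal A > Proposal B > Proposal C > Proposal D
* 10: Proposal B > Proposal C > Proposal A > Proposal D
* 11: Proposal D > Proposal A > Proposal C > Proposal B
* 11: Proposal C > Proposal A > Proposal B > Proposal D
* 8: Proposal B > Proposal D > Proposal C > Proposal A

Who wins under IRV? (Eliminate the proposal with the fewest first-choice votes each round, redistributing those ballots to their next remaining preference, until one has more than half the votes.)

Proposal B

Round 1: Proposal A 10, Proposal B 18, Proposal C 11, Proposal D 29. Proposal A eliminated.
Round 2: Proposal B 28, Proposal C 11, Proposal D 29. Proposal C eliminated.
Round 3: Proposal B 39, Proposal D 29. Proposal B has a majority (≥35).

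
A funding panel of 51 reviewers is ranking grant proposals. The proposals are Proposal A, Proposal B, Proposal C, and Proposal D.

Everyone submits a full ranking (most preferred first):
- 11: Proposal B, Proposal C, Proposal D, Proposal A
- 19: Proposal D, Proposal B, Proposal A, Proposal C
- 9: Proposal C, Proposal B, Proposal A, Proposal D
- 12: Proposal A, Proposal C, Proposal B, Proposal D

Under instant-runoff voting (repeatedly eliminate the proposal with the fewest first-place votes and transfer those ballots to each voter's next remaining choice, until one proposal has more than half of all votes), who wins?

Proposal B

Round 1: Proposal A 12, Proposal B 11, Proposal C 9, Proposal D 19. Proposal C eliminated.
Round 2: Proposal A 12, Proposal B 20, Proposal D 19. Proposal A eliminated.
Round 3: Proposal B 32, Proposal D 19. Proposal B has a majority (≥26).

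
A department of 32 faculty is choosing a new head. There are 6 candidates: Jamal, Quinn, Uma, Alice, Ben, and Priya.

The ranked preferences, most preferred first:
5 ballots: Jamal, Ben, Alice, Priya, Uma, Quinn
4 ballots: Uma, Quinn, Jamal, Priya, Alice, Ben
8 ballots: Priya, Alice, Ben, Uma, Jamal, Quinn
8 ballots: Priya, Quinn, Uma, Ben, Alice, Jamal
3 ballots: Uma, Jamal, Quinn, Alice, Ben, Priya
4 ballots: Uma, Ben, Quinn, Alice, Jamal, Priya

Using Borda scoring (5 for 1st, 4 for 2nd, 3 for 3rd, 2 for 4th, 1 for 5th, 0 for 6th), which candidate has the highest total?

Jamal: 5×5 + 4×3 + 8×1 + 8×0 + 3×4 + 4×1 = 61
Quinn: 5×0 + 4×4 + 8×0 + 8×4 + 3×3 + 4×3 = 69
Uma: 5×1 + 4×5 + 8×2 + 8×3 + 3×5 + 4×5 = 100
Alice: 5×3 + 4×1 + 8×4 + 8×1 + 3×2 + 4×2 = 73
Ben: 5×4 + 4×0 + 8×3 + 8×2 + 3×1 + 4×4 = 79
Priya: 5×2 + 4×2 + 8×5 + 8×5 + 3×0 + 4×0 = 98

Uma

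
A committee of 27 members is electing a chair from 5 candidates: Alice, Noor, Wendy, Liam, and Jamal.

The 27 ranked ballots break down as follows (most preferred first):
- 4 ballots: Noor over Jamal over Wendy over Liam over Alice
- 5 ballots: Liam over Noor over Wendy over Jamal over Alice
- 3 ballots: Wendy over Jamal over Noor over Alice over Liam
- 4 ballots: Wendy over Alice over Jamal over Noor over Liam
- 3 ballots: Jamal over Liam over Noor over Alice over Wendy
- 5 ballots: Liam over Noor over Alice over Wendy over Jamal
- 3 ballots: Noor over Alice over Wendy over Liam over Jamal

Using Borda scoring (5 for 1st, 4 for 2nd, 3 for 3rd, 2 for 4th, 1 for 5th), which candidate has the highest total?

Noor

Alice: 4×1 + 5×1 + 3×2 + 4×4 + 3×2 + 5×3 + 3×4 = 64
Noor: 4×5 + 5×4 + 3×3 + 4×2 + 3×3 + 5×4 + 3×5 = 101
Wendy: 4×3 + 5×3 + 3×5 + 4×5 + 3×1 + 5×2 + 3×3 = 84
Liam: 4×2 + 5×5 + 3×1 + 4×1 + 3×4 + 5×5 + 3×2 = 83
Jamal: 4×4 + 5×2 + 3×4 + 4×3 + 3×5 + 5×1 + 3×1 = 73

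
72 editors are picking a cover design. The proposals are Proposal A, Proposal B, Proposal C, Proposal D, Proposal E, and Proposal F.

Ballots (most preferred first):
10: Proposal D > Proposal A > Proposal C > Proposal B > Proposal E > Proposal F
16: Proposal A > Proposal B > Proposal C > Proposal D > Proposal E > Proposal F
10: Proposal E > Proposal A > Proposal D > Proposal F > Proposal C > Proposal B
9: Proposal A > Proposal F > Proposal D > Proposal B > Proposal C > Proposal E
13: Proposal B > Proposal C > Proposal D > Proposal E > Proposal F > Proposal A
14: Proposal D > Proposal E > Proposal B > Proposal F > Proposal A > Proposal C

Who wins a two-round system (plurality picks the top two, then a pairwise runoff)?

Proposal D

Round 1 first-place votes: Proposal A 25, Proposal B 13, Proposal C 0, Proposal D 24, Proposal E 10, Proposal F 0. Proposal A and Proposal D advance.
Runoff: Proposal A is ranked above Proposal D on 35 ballots, Proposal D above Proposal A on 37.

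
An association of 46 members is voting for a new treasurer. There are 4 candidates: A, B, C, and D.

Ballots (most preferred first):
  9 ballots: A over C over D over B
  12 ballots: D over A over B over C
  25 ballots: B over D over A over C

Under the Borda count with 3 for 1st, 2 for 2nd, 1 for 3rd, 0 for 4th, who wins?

A: 9×3 + 12×2 + 25×1 = 76
B: 9×0 + 12×1 + 25×3 = 87
C: 9×2 + 12×0 + 25×0 = 18
D: 9×1 + 12×3 + 25×2 = 95

D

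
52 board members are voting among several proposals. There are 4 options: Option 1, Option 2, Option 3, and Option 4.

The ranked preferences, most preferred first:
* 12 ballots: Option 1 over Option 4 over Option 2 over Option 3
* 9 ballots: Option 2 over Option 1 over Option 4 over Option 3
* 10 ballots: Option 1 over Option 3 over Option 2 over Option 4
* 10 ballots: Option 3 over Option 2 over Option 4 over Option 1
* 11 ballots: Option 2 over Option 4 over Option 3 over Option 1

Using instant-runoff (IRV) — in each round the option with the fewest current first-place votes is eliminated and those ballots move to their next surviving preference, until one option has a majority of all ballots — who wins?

Round 1: Option 1 22, Option 2 20, Option 3 10, Option 4 0. Option 4 eliminated.
Round 2: Option 1 22, Option 2 20, Option 3 10. Option 3 eliminated.
Round 3: Option 1 22, Option 2 30. Option 2 has a majority (≥27).

Option 2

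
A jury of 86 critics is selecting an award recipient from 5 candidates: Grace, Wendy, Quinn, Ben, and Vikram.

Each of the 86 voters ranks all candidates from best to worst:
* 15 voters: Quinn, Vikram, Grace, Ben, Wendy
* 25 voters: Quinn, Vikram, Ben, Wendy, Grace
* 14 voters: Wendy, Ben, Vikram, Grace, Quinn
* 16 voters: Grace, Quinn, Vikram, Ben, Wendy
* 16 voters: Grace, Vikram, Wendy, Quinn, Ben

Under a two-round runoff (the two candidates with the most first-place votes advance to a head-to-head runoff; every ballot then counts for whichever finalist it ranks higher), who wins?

Grace

Round 1 first-place votes: Grace 32, Wendy 14, Quinn 40, Ben 0, Vikram 0. Quinn and Grace advance.
Runoff: Quinn is ranked above Grace on 40 ballots, Grace above Quinn on 46.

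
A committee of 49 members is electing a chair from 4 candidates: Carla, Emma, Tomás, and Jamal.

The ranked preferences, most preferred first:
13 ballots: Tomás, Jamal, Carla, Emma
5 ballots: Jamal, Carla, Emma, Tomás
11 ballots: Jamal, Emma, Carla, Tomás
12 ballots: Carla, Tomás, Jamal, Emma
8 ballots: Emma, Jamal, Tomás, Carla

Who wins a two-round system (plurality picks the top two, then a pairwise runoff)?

Round 1 first-place votes: Carla 12, Emma 8, Tomás 13, Jamal 16. Jamal and Tomás advance.
Runoff: Jamal is ranked above Tomás on 24 ballots, Tomás above Jamal on 25.

Tomás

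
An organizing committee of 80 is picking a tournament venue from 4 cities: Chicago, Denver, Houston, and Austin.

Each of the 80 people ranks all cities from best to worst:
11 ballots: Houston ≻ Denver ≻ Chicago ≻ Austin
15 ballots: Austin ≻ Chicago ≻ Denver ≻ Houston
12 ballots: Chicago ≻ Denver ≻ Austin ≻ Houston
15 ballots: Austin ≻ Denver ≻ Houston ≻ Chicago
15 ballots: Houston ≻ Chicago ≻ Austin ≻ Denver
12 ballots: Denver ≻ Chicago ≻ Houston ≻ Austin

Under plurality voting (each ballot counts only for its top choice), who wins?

First-place votes: Chicago 12, Denver 12, Houston 26, Austin 30.

Austin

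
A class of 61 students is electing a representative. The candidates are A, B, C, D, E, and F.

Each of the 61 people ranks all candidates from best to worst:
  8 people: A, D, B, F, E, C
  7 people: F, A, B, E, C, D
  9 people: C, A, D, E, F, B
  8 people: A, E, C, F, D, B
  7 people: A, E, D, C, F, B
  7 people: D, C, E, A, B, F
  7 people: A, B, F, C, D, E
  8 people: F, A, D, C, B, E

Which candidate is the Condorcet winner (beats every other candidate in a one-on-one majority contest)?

A

A vs B: 61–0
A vs C: 45–16
A vs D: 54–7
A vs E: 54–7
A vs F: 46–15
A beats every other candidate.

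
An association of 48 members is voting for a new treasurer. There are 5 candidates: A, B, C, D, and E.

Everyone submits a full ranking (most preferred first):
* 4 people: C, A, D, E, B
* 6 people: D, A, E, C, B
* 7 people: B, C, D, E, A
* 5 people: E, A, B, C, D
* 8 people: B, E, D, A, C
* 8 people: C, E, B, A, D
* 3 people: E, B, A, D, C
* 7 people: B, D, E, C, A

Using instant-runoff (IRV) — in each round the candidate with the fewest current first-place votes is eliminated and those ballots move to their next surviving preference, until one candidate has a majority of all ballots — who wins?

E

Round 1: A 0, B 22, C 12, D 6, E 8. A eliminated.
Round 2: B 22, C 12, D 6, E 8. D eliminated.
Round 3: B 22, C 12, E 14. C eliminated.
Round 4: B 22, E 26. E has a majority (≥25).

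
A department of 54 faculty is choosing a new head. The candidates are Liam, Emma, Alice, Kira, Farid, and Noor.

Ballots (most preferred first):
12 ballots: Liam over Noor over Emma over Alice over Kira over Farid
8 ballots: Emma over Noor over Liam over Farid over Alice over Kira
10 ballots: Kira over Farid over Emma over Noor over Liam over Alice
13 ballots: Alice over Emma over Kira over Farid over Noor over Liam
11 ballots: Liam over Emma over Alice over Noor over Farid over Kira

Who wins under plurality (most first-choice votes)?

First-place votes: Liam 23, Emma 8, Alice 13, Kira 10, Farid 0, Noor 0.

Liam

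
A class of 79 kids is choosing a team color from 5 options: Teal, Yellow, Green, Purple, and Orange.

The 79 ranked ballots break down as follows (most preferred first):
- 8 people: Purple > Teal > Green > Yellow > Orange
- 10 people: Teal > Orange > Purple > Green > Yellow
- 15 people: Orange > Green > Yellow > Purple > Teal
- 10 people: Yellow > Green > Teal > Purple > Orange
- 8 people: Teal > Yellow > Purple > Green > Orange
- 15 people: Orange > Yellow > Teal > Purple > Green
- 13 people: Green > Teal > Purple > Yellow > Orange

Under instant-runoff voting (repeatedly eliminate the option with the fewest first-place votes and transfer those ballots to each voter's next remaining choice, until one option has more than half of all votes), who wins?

Teal

Round 1: Teal 18, Yellow 10, Green 13, Purple 8, Orange 30. Purple eliminated.
Round 2: Teal 26, Yellow 10, Green 13, Orange 30. Yellow eliminated.
Round 3: Teal 26, Green 23, Orange 30. Green eliminated.
Round 4: Teal 49, Orange 30. Teal has a majority (≥40).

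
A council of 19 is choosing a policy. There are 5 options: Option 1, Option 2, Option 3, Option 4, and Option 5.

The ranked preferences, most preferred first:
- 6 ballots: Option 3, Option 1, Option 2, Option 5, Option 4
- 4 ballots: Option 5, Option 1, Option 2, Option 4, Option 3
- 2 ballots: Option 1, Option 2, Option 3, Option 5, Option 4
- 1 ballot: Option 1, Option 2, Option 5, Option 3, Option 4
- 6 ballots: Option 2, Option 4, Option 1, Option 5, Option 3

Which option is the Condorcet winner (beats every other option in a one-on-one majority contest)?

Option 1 vs Option 2: 13–6
Option 1 vs Option 3: 13–6
Option 1 vs Option 4: 13–6
Option 1 vs Option 5: 15–4
Option 1 beats every other option.

Option 1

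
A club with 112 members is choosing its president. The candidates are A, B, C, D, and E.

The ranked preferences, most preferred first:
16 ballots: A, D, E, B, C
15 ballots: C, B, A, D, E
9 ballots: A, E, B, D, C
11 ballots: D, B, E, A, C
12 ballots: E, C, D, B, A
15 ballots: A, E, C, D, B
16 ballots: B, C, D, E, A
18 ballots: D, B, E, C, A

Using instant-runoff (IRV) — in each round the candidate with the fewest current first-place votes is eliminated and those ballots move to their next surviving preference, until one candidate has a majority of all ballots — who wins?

C

Round 1: A 40, B 16, C 15, D 29, E 12. E eliminated.
Round 2: A 40, B 16, C 27, D 29. B eliminated.
Round 3: A 40, C 43, D 29. D eliminated.
Round 4: A 51, C 61. C has a majority (≥57).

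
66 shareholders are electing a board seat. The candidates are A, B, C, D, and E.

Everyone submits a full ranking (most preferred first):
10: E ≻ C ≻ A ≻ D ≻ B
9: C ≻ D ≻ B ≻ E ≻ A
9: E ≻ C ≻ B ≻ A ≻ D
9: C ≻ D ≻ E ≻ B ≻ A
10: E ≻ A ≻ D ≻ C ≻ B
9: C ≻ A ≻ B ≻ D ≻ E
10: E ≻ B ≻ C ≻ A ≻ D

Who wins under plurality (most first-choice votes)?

E

First-place votes: A 0, B 0, C 27, D 0, E 39.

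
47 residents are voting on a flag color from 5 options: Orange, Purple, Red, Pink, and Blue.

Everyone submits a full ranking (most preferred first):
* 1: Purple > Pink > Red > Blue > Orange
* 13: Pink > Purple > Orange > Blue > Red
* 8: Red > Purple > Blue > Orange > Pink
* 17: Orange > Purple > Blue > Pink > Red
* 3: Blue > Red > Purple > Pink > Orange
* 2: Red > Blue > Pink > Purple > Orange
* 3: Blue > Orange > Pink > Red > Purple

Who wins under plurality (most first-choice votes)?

First-place votes: Orange 17, Purple 1, Red 10, Pink 13, Blue 6.

Orange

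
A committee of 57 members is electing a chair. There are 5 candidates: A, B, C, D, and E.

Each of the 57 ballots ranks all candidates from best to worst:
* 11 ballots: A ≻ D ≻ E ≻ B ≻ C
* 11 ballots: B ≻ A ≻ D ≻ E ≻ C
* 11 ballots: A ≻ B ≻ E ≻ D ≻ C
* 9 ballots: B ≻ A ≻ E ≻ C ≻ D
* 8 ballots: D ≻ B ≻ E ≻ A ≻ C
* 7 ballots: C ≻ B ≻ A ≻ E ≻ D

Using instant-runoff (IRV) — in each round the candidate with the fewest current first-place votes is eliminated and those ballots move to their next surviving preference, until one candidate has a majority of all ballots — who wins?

B

Round 1: A 22, B 20, C 7, D 8, E 0. E eliminated.
Round 2: A 22, B 20, C 7, D 8. C eliminated.
Round 3: A 22, B 27, D 8. D eliminated.
Round 4: A 22, B 35. B has a majority (≥29).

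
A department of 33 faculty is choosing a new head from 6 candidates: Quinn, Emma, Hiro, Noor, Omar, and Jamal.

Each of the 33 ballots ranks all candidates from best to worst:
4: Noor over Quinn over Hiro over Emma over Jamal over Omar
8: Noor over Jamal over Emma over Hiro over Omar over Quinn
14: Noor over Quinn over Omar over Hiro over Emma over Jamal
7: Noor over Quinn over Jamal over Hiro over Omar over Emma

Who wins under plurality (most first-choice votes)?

First-place votes: Quinn 0, Emma 0, Hiro 0, Noor 33, Omar 0, Jamal 0.

Noor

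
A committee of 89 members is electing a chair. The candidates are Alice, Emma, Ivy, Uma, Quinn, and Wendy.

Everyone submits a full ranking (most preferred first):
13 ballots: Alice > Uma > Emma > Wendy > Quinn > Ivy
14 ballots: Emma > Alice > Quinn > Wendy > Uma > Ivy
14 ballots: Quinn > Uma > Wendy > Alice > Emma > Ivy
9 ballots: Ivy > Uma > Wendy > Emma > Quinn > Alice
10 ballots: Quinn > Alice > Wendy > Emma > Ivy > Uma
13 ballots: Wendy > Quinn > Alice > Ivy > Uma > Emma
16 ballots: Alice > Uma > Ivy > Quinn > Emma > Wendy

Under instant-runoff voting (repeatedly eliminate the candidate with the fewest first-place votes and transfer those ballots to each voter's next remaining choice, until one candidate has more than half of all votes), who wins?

Quinn

Round 1: Alice 29, Emma 14, Ivy 9, Uma 0, Quinn 24, Wendy 13. Uma eliminated.
Round 2: Alice 29, Emma 14, Ivy 9, Quinn 24, Wendy 13. Ivy eliminated.
Round 3: Alice 29, Emma 14, Quinn 24, Wendy 22. Emma eliminated.
Round 4: Alice 43, Quinn 24, Wendy 22. Wendy eliminated.
Round 5: Alice 43, Quinn 46. Quinn has a majority (≥45).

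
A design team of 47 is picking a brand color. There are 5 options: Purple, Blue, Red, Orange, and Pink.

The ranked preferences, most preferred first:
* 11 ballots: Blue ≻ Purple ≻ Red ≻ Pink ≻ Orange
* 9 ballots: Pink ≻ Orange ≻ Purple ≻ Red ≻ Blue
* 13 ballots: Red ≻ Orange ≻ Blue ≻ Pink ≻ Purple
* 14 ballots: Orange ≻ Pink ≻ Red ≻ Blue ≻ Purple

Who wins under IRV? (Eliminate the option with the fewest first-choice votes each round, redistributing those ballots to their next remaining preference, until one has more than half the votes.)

Red

Round 1: Purple 0, Blue 11, Red 13, Orange 14, Pink 9. Purple eliminated.
Round 2: Blue 11, Red 13, Orange 14, Pink 9. Pink eliminated.
Round 3: Blue 11, Red 13, Orange 23. Blue eliminated.
Round 4: Red 24, Orange 23. Red has a majority (≥24).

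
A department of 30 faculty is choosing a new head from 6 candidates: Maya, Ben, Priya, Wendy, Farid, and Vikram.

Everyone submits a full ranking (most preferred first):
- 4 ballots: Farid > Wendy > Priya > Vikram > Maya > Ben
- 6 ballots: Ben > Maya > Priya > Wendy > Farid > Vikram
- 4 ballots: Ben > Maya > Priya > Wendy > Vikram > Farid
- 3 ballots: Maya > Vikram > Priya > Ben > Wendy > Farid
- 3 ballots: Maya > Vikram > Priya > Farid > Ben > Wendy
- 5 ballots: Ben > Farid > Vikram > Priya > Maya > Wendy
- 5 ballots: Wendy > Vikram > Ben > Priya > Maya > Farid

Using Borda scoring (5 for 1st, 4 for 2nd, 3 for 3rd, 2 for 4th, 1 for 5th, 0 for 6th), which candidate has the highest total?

Ben

Maya: 4×1 + 6×4 + 4×4 + 3×5 + 3×5 + 5×1 + 5×1 = 84
Ben: 4×0 + 6×5 + 4×5 + 3×2 + 3×1 + 5×5 + 5×3 = 99
Priya: 4×3 + 6×3 + 4×3 + 3×3 + 3×3 + 5×2 + 5×2 = 80
Wendy: 4×4 + 6×2 + 4×2 + 3×1 + 3×0 + 5×0 + 5×5 = 64
Farid: 4×5 + 6×1 + 4×0 + 3×0 + 3×2 + 5×4 + 5×0 = 52
Vikram: 4×2 + 6×0 + 4×1 + 3×4 + 3×4 + 5×3 + 5×4 = 71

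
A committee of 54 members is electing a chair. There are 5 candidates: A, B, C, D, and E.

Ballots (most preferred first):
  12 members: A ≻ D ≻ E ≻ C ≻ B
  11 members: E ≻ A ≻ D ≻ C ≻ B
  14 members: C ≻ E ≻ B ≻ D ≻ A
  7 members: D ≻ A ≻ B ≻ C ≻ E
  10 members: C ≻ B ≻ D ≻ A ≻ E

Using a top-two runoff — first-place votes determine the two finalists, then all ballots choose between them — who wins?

A

Round 1 first-place votes: A 12, B 0, C 24, D 7, E 11. C and A advance.
Runoff: C is ranked above A on 24 ballots, A above C on 30.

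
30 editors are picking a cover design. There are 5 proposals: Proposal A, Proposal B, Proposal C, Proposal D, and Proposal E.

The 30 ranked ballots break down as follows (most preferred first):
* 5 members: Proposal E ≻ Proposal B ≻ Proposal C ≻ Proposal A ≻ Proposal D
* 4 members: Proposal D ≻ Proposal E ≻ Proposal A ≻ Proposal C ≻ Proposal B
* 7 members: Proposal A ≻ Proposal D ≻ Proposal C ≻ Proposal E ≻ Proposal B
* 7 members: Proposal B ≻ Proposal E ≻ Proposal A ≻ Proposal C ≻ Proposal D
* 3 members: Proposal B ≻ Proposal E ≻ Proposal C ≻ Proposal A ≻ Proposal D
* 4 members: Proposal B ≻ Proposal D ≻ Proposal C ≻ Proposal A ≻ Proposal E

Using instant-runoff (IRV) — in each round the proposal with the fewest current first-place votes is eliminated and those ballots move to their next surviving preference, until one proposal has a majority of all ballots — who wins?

Proposal E

Round 1: Proposal A 7, Proposal B 14, Proposal C 0, Proposal D 4, Proposal E 5. Proposal C eliminated.
Round 2: Proposal A 7, Proposal B 14, Proposal D 4, Proposal E 5. Proposal D eliminated.
Round 3: Proposal A 7, Proposal B 14, Proposal E 9. Proposal A eliminated.
Round 4: Proposal B 14, Proposal E 16. Proposal E has a majority (≥16).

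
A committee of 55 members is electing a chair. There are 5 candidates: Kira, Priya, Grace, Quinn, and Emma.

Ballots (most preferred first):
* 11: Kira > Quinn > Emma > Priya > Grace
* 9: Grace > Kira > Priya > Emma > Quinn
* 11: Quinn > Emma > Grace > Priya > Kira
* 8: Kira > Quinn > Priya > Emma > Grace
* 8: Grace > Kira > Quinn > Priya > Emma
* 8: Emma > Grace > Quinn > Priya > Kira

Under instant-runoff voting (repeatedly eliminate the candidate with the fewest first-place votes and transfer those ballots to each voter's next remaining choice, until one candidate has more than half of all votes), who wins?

Round 1: Kira 19, Priya 0, Grace 17, Quinn 11, Emma 8. Priya eliminated.
Round 2: Kira 19, Grace 17, Quinn 11, Emma 8. Emma eliminated.
Round 3: Kira 19, Grace 25, Quinn 11. Quinn eliminated.
Round 4: Kira 19, Grace 36. Grace has a majority (≥28).

Grace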